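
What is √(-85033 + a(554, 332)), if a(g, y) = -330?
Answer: I*√85363 ≈ 292.17*I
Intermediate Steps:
√(-85033 + a(554, 332)) = √(-85033 - 330) = √(-85363) = I*√85363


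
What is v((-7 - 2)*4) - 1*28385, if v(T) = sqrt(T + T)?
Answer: -28385 + 6*I*sqrt(2) ≈ -28385.0 + 8.4853*I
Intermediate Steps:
v(T) = sqrt(2)*sqrt(T) (v(T) = sqrt(2*T) = sqrt(2)*sqrt(T))
v((-7 - 2)*4) - 1*28385 = sqrt(2)*sqrt((-7 - 2)*4) - 1*28385 = sqrt(2)*sqrt(-9*4) - 28385 = sqrt(2)*sqrt(-36) - 28385 = sqrt(2)*(6*I) - 28385 = 6*I*sqrt(2) - 28385 = -28385 + 6*I*sqrt(2)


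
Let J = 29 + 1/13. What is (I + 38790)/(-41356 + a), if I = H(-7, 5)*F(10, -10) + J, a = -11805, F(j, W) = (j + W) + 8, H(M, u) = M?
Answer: -503920/691093 ≈ -0.72916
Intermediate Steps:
F(j, W) = 8 + W + j (F(j, W) = (W + j) + 8 = 8 + W + j)
J = 378/13 (J = 29 + 1/13 = 378/13 ≈ 29.077)
I = -350/13 (I = -7*(8 - 10 + 10) + 378/13 = -7*8 + 378/13 = -56 + 378/13 = -350/13 ≈ -26.923)
(I + 38790)/(-41356 + a) = (-350/13 + 38790)/(-41356 - 11805) = (503920/13)/(-53161) = (503920/13)*(-1/53161) = -503920/691093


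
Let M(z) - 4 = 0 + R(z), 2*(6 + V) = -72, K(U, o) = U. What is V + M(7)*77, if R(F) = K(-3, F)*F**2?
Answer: -11053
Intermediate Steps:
R(F) = -3*F**2
V = -42 (V = -6 + (1/2)*(-72) = -6 - 36 = -42)
M(z) = 4 - 3*z**2 (M(z) = 4 + (0 - 3*z**2) = 4 - 3*z**2)
V + M(7)*77 = -42 + (4 - 3*7**2)*77 = -42 + (4 - 3*49)*77 = -42 + (4 - 147)*77 = -42 - 143*77 = -42 - 11011 = -11053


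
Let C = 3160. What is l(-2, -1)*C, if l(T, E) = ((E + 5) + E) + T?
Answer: 3160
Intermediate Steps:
l(T, E) = 5 + T + 2*E (l(T, E) = ((5 + E) + E) + T = (5 + 2*E) + T = 5 + T + 2*E)
l(-2, -1)*C = (5 - 2 + 2*(-1))*3160 = (5 - 2 - 2)*3160 = 1*3160 = 3160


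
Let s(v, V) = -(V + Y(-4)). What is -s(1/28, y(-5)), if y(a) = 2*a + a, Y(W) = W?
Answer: -19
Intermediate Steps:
y(a) = 3*a
s(v, V) = 4 - V (s(v, V) = -(V - 4) = -(-4 + V) = 4 - V)
-s(1/28, y(-5)) = -(4 - 3*(-5)) = -(4 - 1*(-15)) = -(4 + 15) = -1*19 = -19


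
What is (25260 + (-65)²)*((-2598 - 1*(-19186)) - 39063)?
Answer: -662675375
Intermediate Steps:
(25260 + (-65)²)*((-2598 - 1*(-19186)) - 39063) = (25260 + 4225)*((-2598 + 19186) - 39063) = 29485*(16588 - 39063) = 29485*(-22475) = -662675375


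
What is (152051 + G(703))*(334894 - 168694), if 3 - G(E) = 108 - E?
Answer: 25370263800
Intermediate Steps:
G(E) = -105 + E (G(E) = 3 - (108 - E) = 3 + (-108 + E) = -105 + E)
(152051 + G(703))*(334894 - 168694) = (152051 + (-105 + 703))*(334894 - 168694) = (152051 + 598)*166200 = 152649*166200 = 25370263800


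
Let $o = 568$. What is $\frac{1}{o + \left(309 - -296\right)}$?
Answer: $\frac{1}{1173} \approx 0.00085251$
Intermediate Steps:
$\frac{1}{o + \left(309 - -296\right)} = \frac{1}{568 + \left(309 - -296\right)} = \frac{1}{568 + \left(309 + 296\right)} = \frac{1}{568 + 605} = \frac{1}{1173}$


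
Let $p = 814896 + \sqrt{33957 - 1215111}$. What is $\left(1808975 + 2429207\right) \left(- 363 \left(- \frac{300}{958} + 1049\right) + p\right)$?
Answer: $\frac{881510751982302}{479} + 4238182 i \sqrt{1181154} \approx 1.8403 \cdot 10^{12} + 4.6061 \cdot 10^{9} i$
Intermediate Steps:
$p = 814896 + i \sqrt{1181154}$ ($p = 814896 + \sqrt{-1181154} = 814896 + i \sqrt{1181154} \approx 8.149 \cdot 10^{5} + 1086.8 i$)
$\left(1808975 + 2429207\right) \left(- 363 \left(- \frac{300}{958} + 1049\right) + p\right) = \left(1808975 + 2429207\right) \left(- 363 \left(- \frac{300}{958} + 1049\right) + \left(814896 + i \sqrt{1181154}\right)\right) = 4238182 \left(- 363 \left(\left(-300\right) \frac{1}{958} + 1049\right) + \left(814896 + i \sqrt{1181154}\right)\right) = 4238182 \left(- 363 \left(- \frac{150}{479} + 1049\right) + \left(814896 + i \sqrt{1181154}\right)\right) = 4238182 \left(\left(-363\right) \frac{502321}{479} + \left(814896 + i \sqrt{1181154}\right)\right) = 4238182 \left(- \frac{182342523}{479} + \left(814896 + i \sqrt{1181154}\right)\right) = 4238182 \left(\frac{207992661}{479} + i \sqrt{1181154}\right) = \frac{881510751982302}{479} + 4238182 i \sqrt{1181154}$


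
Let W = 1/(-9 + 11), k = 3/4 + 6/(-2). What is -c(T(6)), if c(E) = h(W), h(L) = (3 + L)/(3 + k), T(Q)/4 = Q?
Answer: -14/3 ≈ -4.6667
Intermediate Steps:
T(Q) = 4*Q
k = -9/4 (k = 3*(¼) + 6*(-½) = ¾ - 3 = -9/4 ≈ -2.2500)
W = ½ (W = 1/2 = ½ ≈ 0.50000)
h(L) = 4 + 4*L/3 (h(L) = (3 + L)/(3 - 9/4) = (3 + L)/(¾) = (3 + L)*(4/3) = 4 + 4*L/3)
c(E) = 14/3 (c(E) = 4 + (4/3)*(½) = 4 + ⅔ = 14/3)
-c(T(6)) = -1*14/3 = -14/3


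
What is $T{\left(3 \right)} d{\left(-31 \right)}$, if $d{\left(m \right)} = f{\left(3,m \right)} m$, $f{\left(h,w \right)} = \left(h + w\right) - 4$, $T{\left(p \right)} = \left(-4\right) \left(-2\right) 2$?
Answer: $15872$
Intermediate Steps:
$T{\left(p \right)} = 16$ ($T{\left(p \right)} = 8 \cdot 2 = 16$)
$f{\left(h,w \right)} = -4 + h + w$
$d{\left(m \right)} = m \left(-1 + m\right)$ ($d{\left(m \right)} = \left(-4 + 3 + m\right) m = \left(-1 + m\right) m = m \left(-1 + m\right)$)
$T{\left(3 \right)} d{\left(-31 \right)} = 16 \left(- 31 \left(-1 - 31\right)\right) = 16 \left(\left(-31\right) \left(-32\right)\right) = 16 \cdot 992 = 15872$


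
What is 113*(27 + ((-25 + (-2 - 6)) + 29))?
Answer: 2599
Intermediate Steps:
113*(27 + ((-25 + (-2 - 6)) + 29)) = 113*(27 + ((-25 - 8) + 29)) = 113*(27 + (-33 + 29)) = 113*(27 - 4) = 113*23 = 2599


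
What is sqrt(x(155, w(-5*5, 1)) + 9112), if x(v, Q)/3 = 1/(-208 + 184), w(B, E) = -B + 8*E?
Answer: sqrt(145790)/4 ≈ 95.456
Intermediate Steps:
x(v, Q) = -1/8 (x(v, Q) = 3/(-208 + 184) = 3/(-24) = 3*(-1/24) = -1/8)
sqrt(x(155, w(-5*5, 1)) + 9112) = sqrt(-1/8 + 9112) = sqrt(72895/8) = sqrt(145790)/4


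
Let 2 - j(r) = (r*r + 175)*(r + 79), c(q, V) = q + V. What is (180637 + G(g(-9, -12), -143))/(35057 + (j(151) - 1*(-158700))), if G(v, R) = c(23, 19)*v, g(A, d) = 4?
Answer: -180805/5090721 ≈ -0.035517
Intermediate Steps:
c(q, V) = V + q
j(r) = 2 - (79 + r)*(175 + r²) (j(r) = 2 - (r*r + 175)*(r + 79) = 2 - (r² + 175)*(79 + r) = 2 - (175 + r²)*(79 + r) = 2 - (79 + r)*(175 + r²))
G(v, R) = 42*v (G(v, R) = (19 + 23)*v = 42*v)
(180637 + G(g(-9, -12), -143))/(35057 + (j(151) - 1*(-158700))) = (180637 + 42*4)/(35057 + ((-13823 - 1*151³ - 175*151 - 79*151²) - 1*(-158700))) = (180637 + 168)/(35057 + ((-13823 - 1*3442951 - 26425 - 79*22801) + 158700)) = 180805/(35057 + ((-13823 - 3442951 - 26425 - 1801279) + 158700)) = 180805/(35057 + (-5284478 + 158700)) = 180805/(35057 - 5125778) = 180805/(-5090721) = 180805*(-1/5090721) = -180805/5090721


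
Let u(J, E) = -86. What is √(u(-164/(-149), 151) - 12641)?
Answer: I*√12727 ≈ 112.81*I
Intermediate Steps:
√(u(-164/(-149), 151) - 12641) = √(-86 - 12641) = √(-12727) = I*√12727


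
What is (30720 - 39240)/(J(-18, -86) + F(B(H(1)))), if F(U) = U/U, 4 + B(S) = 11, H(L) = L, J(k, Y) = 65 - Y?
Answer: -1065/19 ≈ -56.053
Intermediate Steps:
B(S) = 7 (B(S) = -4 + 11 = 7)
F(U) = 1
(30720 - 39240)/(J(-18, -86) + F(B(H(1)))) = (30720 - 39240)/((65 - 1*(-86)) + 1) = -8520/((65 + 86) + 1) = -8520/(151 + 1) = -8520/152 = -8520*1/152 = -1065/19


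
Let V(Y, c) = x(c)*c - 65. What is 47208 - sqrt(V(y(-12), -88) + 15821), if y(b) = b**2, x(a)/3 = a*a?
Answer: 47208 - 2*I*sqrt(507165) ≈ 47208.0 - 1424.3*I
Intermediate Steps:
x(a) = 3*a**2 (x(a) = 3*(a*a) = 3*a**2)
V(Y, c) = -65 + 3*c**3 (V(Y, c) = (3*c**2)*c - 65 = 3*c**3 - 65 = -65 + 3*c**3)
47208 - sqrt(V(y(-12), -88) + 15821) = 47208 - sqrt((-65 + 3*(-88)**3) + 15821) = 47208 - sqrt((-65 + 3*(-681472)) + 15821) = 47208 - sqrt((-65 - 2044416) + 15821) = 47208 - sqrt(-2044481 + 15821) = 47208 - sqrt(-2028660) = 47208 - 2*I*sqrt(507165)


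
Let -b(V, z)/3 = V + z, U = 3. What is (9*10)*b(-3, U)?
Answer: 0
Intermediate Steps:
b(V, z) = -3*V - 3*z (b(V, z) = -3*(V + z) = -3*V - 3*z)
(9*10)*b(-3, U) = (9*10)*(-3*(-3) - 3*3) = 90*(9 - 9) = 90*0 = 0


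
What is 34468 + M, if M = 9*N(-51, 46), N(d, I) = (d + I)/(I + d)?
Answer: 34477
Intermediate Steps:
N(d, I) = 1 (N(d, I) = (I + d)/(I + d) = 1)
M = 9 (M = 9*1 = 9)
34468 + M = 34468 + 9 = 34477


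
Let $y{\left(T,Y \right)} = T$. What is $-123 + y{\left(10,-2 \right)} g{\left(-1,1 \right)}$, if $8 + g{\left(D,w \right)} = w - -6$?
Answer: $-133$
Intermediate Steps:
$g{\left(D,w \right)} = -2 + w$ ($g{\left(D,w \right)} = -8 + \left(w - -6\right) = -8 + \left(w + 6\right) = -8 + \left(6 + w\right) = -2 + w$)
$-123 + y{\left(10,-2 \right)} g{\left(-1,1 \right)} = -123 + 10 \left(-2 + 1\right) = -123 + 10 \left(-1\right) = -123 - 10 = -133$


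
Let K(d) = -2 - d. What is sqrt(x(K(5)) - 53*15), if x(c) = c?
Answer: I*sqrt(802) ≈ 28.32*I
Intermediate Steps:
sqrt(x(K(5)) - 53*15) = sqrt((-2 - 1*5) - 53*15) = sqrt((-2 - 5) - 795) = sqrt(-7 - 795) = sqrt(-802) = I*sqrt(802)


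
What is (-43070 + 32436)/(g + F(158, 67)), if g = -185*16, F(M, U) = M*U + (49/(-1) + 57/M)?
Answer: -1680172/1197223 ≈ -1.4034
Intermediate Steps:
F(M, U) = -49 + 57/M + M*U (F(M, U) = M*U + (49*(-1) + 57/M) = M*U + (-49 + 57/M) = -49 + 57/M + M*U)
g = -2960
(-43070 + 32436)/(g + F(158, 67)) = (-43070 + 32436)/(-2960 + (-49 + 57/158 + 158*67)) = -10634/(-2960 + (-49 + 57*(1/158) + 10586)) = -10634/(-2960 + (-49 + 57/158 + 10586)) = -10634/(-2960 + 1664903/158) = -10634/1197223/158 = -10634*158/1197223 = -1680172/1197223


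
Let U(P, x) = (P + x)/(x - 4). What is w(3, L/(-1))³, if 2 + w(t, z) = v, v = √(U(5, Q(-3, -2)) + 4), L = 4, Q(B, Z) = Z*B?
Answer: -65 + 43*√38/4 ≈ 1.2675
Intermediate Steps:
Q(B, Z) = B*Z
U(P, x) = (P + x)/(-4 + x)
v = √38/2 (v = √((5 - 3*(-2))/(-4 - 3*(-2)) + 4) = √((5 + 6)/(-4 + 6) + 4) = √(11/2 + 4) = √(19/2) = √38/2 ≈ 3.0822)
w(t, z) = -2 + √38/2
w(3, L/(-1))³ = (-2 + √38/2)³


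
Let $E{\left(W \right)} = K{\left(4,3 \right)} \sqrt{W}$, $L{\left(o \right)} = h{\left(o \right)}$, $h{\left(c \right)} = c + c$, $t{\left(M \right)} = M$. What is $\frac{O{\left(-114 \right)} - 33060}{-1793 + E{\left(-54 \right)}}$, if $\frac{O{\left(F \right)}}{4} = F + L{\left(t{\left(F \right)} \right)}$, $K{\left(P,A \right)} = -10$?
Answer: $\frac{61729404}{3220249} - \frac{1032840 i \sqrt{6}}{3220249} \approx 19.169 - 0.78563 i$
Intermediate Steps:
$h{\left(c \right)} = 2 c$
$L{\left(o \right)} = 2 o$
$O{\left(F \right)} = 12 F$ ($O{\left(F \right)} = 4 \left(F + 2 F\right) = 4 \cdot 3 F = 12 F$)
$E{\left(W \right)} = - 10 \sqrt{W}$
$\frac{O{\left(-114 \right)} - 33060}{-1793 + E{\left(-54 \right)}} = \frac{12 \left(-114\right) - 33060}{-1793 - 10 \sqrt{-54}} = \frac{-1368 - 33060}{-1793 - 10 \cdot 3 i \sqrt{6}} = - \frac{34428}{-1793 - 30 i \sqrt{6}}$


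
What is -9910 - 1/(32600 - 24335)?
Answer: -81906151/8265 ≈ -9910.0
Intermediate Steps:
-9910 - 1/(32600 - 24335) = -9910 - 1/8265 = -81906151/8265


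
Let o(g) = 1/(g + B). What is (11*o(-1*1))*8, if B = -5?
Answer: -44/3 ≈ -14.667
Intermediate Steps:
o(g) = 1/(-5 + g) (o(g) = 1/(g - 5) = 1/(-5 + g))
(11*o(-1*1))*8 = (11/(-5 - 1*1))*8 = (11/(-5 - 1))*8 = (11/(-6))*8 = (11*(-1/6))*8 = -11/6*8 = -44/3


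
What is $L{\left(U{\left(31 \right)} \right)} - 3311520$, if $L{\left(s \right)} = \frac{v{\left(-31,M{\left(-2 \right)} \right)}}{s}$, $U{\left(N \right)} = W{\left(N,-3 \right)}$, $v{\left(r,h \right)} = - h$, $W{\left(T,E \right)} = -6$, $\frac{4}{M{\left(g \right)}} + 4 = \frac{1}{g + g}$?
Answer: $- \frac{168887528}{51} \approx -3.3115 \cdot 10^{6}$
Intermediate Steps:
$M{\left(g \right)} = \frac{4}{-4 + \frac{1}{2 g}}$ ($M{\left(g \right)} = \frac{4}{-4 + \frac{1}{g + g}} = \frac{4}{-4 + \frac{1}{2 g}}$)
$U{\left(N \right)} = -6$
$L{\left(s \right)} = \frac{16}{17 s}$ ($L{\left(s \right)} = \frac{\left(-1\right) \left(\left(-8\right) \left(-2\right) \frac{1}{-1 + 8 \left(-2\right)}\right)}{s} = \frac{\left(-1\right) \left(\left(-8\right) \left(-2\right) \frac{1}{-1 - 16}\right)}{s} = \frac{\left(-1\right) \left(\left(-8\right) \left(-2\right) \frac{1}{-17}\right)}{s} = \frac{\left(-1\right) \left(\left(-8\right) \left(-2\right) \left(- \frac{1}{17}\right)\right)}{s} = \frac{\left(-1\right) \left(- \frac{16}{17}\right)}{s} = \frac{16}{17 s}$)
$L{\left(U{\left(31 \right)} \right)} - 3311520 = \frac{16}{17 \left(-6\right)} - 3311520 = \frac{16}{17} \left(- \frac{1}{6}\right) - 3311520 = - \frac{8}{51} - 3311520 = - \frac{168887528}{51}$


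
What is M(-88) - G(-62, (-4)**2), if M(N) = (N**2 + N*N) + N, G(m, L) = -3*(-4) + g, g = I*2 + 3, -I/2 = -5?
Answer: 15365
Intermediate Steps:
I = 10 (I = -2*(-5) = 10)
g = 23 (g = 10*2 + 3 = 20 + 3 = 23)
G(m, L) = 35 (G(m, L) = -3*(-4) + 23 = 12 + 23 = 35)
M(N) = N + 2*N**2 (M(N) = (N**2 + N**2) + N = 2*N**2 + N = N + 2*N**2)
M(-88) - G(-62, (-4)**2) = -88*(1 + 2*(-88)) - 1*35 = -88*(1 - 176) - 35 = -88*(-175) - 35 = 15400 - 35 = 15365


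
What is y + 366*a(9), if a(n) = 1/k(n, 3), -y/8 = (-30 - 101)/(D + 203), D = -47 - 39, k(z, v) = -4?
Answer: -19315/234 ≈ -82.543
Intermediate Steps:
D = -86
y = 1048/117 (y = -8*(-30 - 101)/(-86 + 203) = -(-1048)/117 = -8*(-131/117) = 1048/117 ≈ 8.9573)
a(n) = -¼ (a(n) = 1/(-4) = -¼)
y + 366*a(9) = 1048/117 + 366*(-¼) = 1048/117 - 183/2 = -19315/234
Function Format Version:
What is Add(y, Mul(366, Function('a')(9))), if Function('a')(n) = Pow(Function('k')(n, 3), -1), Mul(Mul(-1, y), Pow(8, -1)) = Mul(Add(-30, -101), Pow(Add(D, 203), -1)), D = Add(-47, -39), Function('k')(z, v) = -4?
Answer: Rational(-19315, 234) ≈ -82.543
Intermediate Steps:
D = -86
y = Rational(1048, 117) (y = Mul(-8, Mul(Add(-30, -101), Pow(Add(-86, 203), -1))) = Mul(-8, Mul(-131, Pow(117, -1))) = Mul(-8, Mul(-131, Rational(1, 117))) = Mul(-8, Rational(-131, 117)) = Rational(1048, 117) ≈ 8.9573)
Function('a')(n) = Rational(-1, 4) (Function('a')(n) = Pow(-4, -1) = Rational(-1, 4))
Add(y, Mul(366, Function('a')(9))) = Add(Rational(1048, 117), Mul(366, Rational(-1, 4))) = Add(Rational(1048, 117), Rational(-183, 2)) = Rational(-19315, 234)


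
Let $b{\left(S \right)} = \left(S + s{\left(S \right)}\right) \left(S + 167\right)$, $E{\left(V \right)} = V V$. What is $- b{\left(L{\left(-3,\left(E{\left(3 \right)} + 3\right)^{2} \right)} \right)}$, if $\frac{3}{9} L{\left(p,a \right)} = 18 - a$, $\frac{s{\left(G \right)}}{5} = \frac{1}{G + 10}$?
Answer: $- \frac{29351999}{368} \approx -79761.0$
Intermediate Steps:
$E{\left(V \right)} = V^{2}$
$s{\left(G \right)} = \frac{5}{10 + G}$ ($s{\left(G \right)} = \frac{5}{G + 10} = \frac{5}{10 + G}$)
$L{\left(p,a \right)} = 54 - 3 a$ ($L{\left(p,a \right)} = 3 \left(18 - a\right) = 54 - 3 a$)
$b{\left(S \right)} = \left(167 + S\right) \left(S + \frac{5}{10 + S}\right)$ ($b{\left(S \right)} = \left(S + \frac{5}{10 + S}\right) \left(S + 167\right) = \left(S + \frac{5}{10 + S}\right) \left(167 + S\right) = \left(167 + S\right) \left(S + \frac{5}{10 + S}\right)$)
$- b{\left(L{\left(-3,\left(E{\left(3 \right)} + 3\right)^{2} \right)} \right)} = - \frac{835 + 5 \left(54 - 3 \left(3^{2} + 3\right)^{2}\right) + \left(54 - 3 \left(3^{2} + 3\right)^{2}\right) \left(10 + \left(54 - 3 \left(3^{2} + 3\right)^{2}\right)\right) \left(167 + \left(54 - 3 \left(3^{2} + 3\right)^{2}\right)\right)}{10 + \left(54 - 3 \left(3^{2} + 3\right)^{2}\right)} = - \frac{835 + 5 \left(54 - 3 \left(9 + 3\right)^{2}\right) + \left(54 - 3 \left(9 + 3\right)^{2}\right) \left(10 + \left(54 - 3 \left(9 + 3\right)^{2}\right)\right) \left(167 + \left(54 - 3 \left(9 + 3\right)^{2}\right)\right)}{10 + \left(54 - 3 \left(9 + 3\right)^{2}\right)} = - \frac{835 + 5 \left(54 - 3 \cdot 12^{2}\right) + \left(54 - 3 \cdot 12^{2}\right) \left(10 + \left(54 - 3 \cdot 12^{2}\right)\right) \left(167 + \left(54 - 3 \cdot 12^{2}\right)\right)}{10 + \left(54 - 3 \cdot 12^{2}\right)} = - \frac{835 + 5 \left(54 - 432\right) + \left(54 - 432\right) \left(10 + \left(54 - 432\right)\right) \left(167 + \left(54 - 432\right)\right)}{10 + \left(54 - 432\right)} = - \frac{835 + 5 \left(-378\right) - 378 \left(10 - 378\right) \left(167 - 378\right)}{10 - 378} = - \frac{835 - 1890 - \left(-139104\right) \left(-211\right)}{-368} = - \frac{\left(-1\right) \left(835 - 1890 - 29350944\right)}{368} = - \frac{\left(-1\right) \left(-29351999\right)}{368} = \left(-1\right) \frac{29351999}{368} = - \frac{29351999}{368}$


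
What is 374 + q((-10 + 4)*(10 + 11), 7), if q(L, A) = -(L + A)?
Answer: 493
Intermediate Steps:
q(L, A) = -A - L (q(L, A) = -(A + L) = -A - L)
374 + q((-10 + 4)*(10 + 11), 7) = 374 + (-1*7 - (-10 + 4)*(10 + 11)) = 374 + (-7 - (-6)*21) = 374 + (-7 - 1*(-126)) = 374 + (-7 + 126) = 374 + 119 = 493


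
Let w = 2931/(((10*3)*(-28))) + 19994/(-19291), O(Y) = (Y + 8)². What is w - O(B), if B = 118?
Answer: -85778342107/5401480 ≈ -15881.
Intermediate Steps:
O(Y) = (8 + Y)²
w = -24445627/5401480 (w = 2931/((30*(-28))) + 19994*(-1/19291) = 2931/(-840) - 19994/19291 = 2931*(-1/840) - 19994/19291 = -977/280 - 19994/19291 = -24445627/5401480 ≈ -4.5257)
w - O(B) = -24445627/5401480 - (8 + 118)² = -24445627/5401480 - 1*126² = -24445627/5401480 - 1*15876 = -24445627/5401480 - 15876 = -85778342107/5401480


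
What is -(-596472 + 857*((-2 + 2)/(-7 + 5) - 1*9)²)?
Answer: 527055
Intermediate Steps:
-(-596472 + 857*((-2 + 2)/(-7 + 5) - 1*9)²) = -(-596472 + 857*(0/(-2) - 9)²) = -(-596472 + 857*(0*(-½) - 9)²) = -(-596472 + 857*(0 - 9)²) = -857/(1/((-9)² - 696)) = -857/(1/(81 - 696)) = -857/(1/(-615)) = -857/(-1/615) = -857*(-615) = 527055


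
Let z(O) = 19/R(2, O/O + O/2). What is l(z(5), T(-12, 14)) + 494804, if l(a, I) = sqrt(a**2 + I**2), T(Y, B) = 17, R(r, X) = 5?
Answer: 494804 + sqrt(7586)/5 ≈ 4.9482e+5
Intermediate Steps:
z(O) = 19/5
l(a, I) = sqrt(I**2 + a**2)
l(z(5), T(-12, 14)) + 494804 = sqrt(17**2 + (19/5)**2) + 494804 = sqrt(289 + 361/25) + 494804 = sqrt(7586/25) + 494804 = sqrt(7586)/5 + 494804 = 494804 + sqrt(7586)/5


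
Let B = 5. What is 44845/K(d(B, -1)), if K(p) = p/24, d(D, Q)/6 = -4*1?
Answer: -44845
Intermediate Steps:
d(D, Q) = -24 (d(D, Q) = 6*(-4*1) = 6*(-4) = -24)
K(p) = p/24 (K(p) = p*(1/24) = p/24)
44845/K(d(B, -1)) = 44845/(((1/24)*(-24))) = 44845/(-1) = 44845*(-1) = -44845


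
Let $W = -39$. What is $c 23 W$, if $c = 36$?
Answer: $-32292$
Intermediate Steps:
$c 23 W = 36 \cdot 23 \left(-39\right) = 828 \left(-39\right) = -32292$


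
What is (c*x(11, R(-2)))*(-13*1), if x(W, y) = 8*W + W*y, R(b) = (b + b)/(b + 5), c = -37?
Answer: 105820/3 ≈ 35273.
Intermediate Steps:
R(b) = 2*b/(5 + b) (R(b) = (2*b)/(5 + b) = 2*b/(5 + b))
(c*x(11, R(-2)))*(-13*1) = (-407*(8 + 2*(-2)/(5 - 2)))*(-13*1) = -407*(8 + 2*(-2)/3)*(-13) = -407*(8 + 2*(-2)*(⅓))*(-13) = -407*(8 - 4/3)*(-13) = -407*20/3*(-13) = -37*220/3*(-13) = -8140/3*(-13) = 105820/3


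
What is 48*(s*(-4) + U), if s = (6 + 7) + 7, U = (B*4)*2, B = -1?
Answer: -4224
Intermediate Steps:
U = -8 (U = -1*4*2 = -4*2 = -8)
s = 20 (s = 13 + 7 = 20)
48*(s*(-4) + U) = 48*(20*(-4) - 8) = 48*(-80 - 8) = 48*(-88) = -4224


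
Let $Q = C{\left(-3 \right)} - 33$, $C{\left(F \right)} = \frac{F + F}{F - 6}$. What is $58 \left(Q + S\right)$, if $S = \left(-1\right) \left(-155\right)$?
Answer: $\frac{21344}{3} \approx 7114.7$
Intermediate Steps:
$C{\left(F \right)} = \frac{2 F}{-6 + F}$
$S = 155$
$Q = - \frac{97}{3}$ ($Q = 2 \left(-3\right) \frac{1}{-6 - 3} - 33 = 2 \left(-3\right) \frac{1}{-9} - 33 = 2 \left(-3\right) \left(- \frac{1}{9}\right) - 33 = \frac{2}{3} - 33 = - \frac{97}{3} \approx -32.333$)
$58 \left(Q + S\right) = 58 \left(- \frac{97}{3} + 155\right) = 58 \cdot \frac{368}{3} = \frac{21344}{3}$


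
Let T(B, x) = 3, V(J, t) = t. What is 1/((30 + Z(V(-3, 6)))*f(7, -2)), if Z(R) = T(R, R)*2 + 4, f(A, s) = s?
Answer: -1/80 ≈ -0.012500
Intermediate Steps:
Z(R) = 10 (Z(R) = 3*2 + 4 = 6 + 4 = 10)
1/((30 + Z(V(-3, 6)))*f(7, -2)) = 1/((30 + 10)*(-2)) = 1/(40*(-2)) = 1/(-80) = -1/80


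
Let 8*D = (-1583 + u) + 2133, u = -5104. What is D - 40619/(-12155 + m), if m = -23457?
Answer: -5057878/8903 ≈ -568.11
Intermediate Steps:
D = -2277/4 (D = ((-1583 - 5104) + 2133)/8 = (-6687 + 2133)/8 = (1/8)*(-4554) = -2277/4 ≈ -569.25)
D - 40619/(-12155 + m) = -2277/4 - 40619/(-12155 - 23457) = -2277/4 - 40619/(-35612) = -2277/4 - 40619*(-1/35612) = -2277/4 + 40619/35612 = -5057878/8903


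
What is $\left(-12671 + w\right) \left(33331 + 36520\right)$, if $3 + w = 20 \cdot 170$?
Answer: $-647798174$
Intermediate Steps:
$w = 3397$ ($w = -3 + 20 \cdot 170 = -3 + 3400 = 3397$)
$\left(-12671 + w\right) \left(33331 + 36520\right) = \left(-12671 + 3397\right) \left(33331 + 36520\right) = \left(-9274\right) 69851 = -647798174$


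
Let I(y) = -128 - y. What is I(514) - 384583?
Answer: -385225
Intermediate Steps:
I(514) - 384583 = (-128 - 1*514) - 384583 = (-128 - 514) - 384583 = -642 - 384583 = -385225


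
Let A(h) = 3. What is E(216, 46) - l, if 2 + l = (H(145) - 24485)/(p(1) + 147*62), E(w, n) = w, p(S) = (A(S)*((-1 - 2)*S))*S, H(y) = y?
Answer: 401846/1821 ≈ 220.67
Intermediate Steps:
p(S) = -9*S² (p(S) = (3*((-1 - 2)*S))*S = (3*(-3*S))*S = (-9*S)*S = -9*S²)
l = -8510/1821 (l = -2 + (145 - 24485)/(-9*1² + 147*62) = -2 - 24340/(-9*1 + 9114) = -2 - 24340/(-9 + 9114) = -2 - 24340/9105 = -2 - 24340*1/9105 = -2 - 4868/1821 = -8510/1821 ≈ -4.6733)
E(216, 46) - l = 216 - 1*(-8510/1821) = 216 + 8510/1821 = 401846/1821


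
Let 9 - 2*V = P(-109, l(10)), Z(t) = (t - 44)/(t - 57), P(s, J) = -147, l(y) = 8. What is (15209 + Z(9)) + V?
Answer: 733811/48 ≈ 15288.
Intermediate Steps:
Z(t) = (-44 + t)/(-57 + t)
V = 78 (V = 9/2 - 1/2*(-147) = 9/2 + 147/2 = 78)
(15209 + Z(9)) + V = (15209 + (-44 + 9)/(-57 + 9)) + 78 = (15209 - 35/(-48)) + 78 = (15209 - 1/48*(-35)) + 78 = (15209 + 35/48) + 78 = 730067/48 + 78 = 733811/48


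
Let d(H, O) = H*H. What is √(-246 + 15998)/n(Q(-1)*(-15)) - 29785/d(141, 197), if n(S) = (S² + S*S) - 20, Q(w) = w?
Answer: -29785/19881 + √3938/215 ≈ -1.2063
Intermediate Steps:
d(H, O) = H²
n(S) = -20 + 2*S² (n(S) = (S² + S²) - 20 = 2*S² - 20 = -20 + 2*S²)
√(-246 + 15998)/n(Q(-1)*(-15)) - 29785/d(141, 197) = √(-246 + 15998)/(-20 + 2*(-1*(-15))²) - 29785/(141²) = √15752/(-20 + 2*15²) - 29785/19881 = (2*√3938)/(-20 + 2*225) - 29785*1/19881 = (2*√3938)/(-20 + 450) - 29785/19881 = (2*√3938)/430 - 29785/19881 = (2*√3938)*(1/430) - 29785/19881 = √3938/215 - 29785/19881 = -29785/19881 + √3938/215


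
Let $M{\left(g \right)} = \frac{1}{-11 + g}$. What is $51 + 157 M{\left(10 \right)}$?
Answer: $-106$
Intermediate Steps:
$51 + 157 M{\left(10 \right)} = 51 + \frac{157}{-11 + 10} = 51 + \frac{157}{-1} = 51 + 157 \left(-1\right) = 51 - 157 = -106$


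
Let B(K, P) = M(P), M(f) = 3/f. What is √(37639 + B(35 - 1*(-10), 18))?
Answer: 31*√1410/6 ≈ 194.01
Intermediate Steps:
B(K, P) = 3/P
√(37639 + B(35 - 1*(-10), 18)) = √(37639 + 3/18) = √(37639 + 3*(1/18)) = √(37639 + ⅙) = √(225835/6) = 31*√1410/6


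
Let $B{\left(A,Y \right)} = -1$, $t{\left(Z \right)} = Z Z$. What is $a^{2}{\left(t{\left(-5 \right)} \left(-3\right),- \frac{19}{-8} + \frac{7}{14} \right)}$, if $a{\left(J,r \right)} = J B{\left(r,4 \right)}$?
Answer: $5625$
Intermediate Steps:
$t{\left(Z \right)} = Z^{2}$
$a{\left(J,r \right)} = - J$ ($a{\left(J,r \right)} = J \left(-1\right) = - J$)
$a^{2}{\left(t{\left(-5 \right)} \left(-3\right),- \frac{19}{-8} + \frac{7}{14} \right)} = \left(- \left(-5\right)^{2} \left(-3\right)\right)^{2} = \left(- 25 \left(-3\right)\right)^{2} = \left(\left(-1\right) \left(-75\right)\right)^{2} = 75^{2} = 5625$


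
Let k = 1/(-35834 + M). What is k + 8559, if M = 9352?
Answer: 226659437/26482 ≈ 8559.0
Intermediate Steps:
k = -1/26482 (k = 1/(-35834 + 9352) = 1/(-26482) = -1/26482 ≈ -3.7762e-5)
k + 8559 = -1/26482 + 8559 = 226659437/26482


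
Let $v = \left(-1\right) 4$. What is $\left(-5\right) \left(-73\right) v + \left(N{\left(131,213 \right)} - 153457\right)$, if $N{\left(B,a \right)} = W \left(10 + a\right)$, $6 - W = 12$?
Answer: $-156255$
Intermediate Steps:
$W = -6$ ($W = 6 - 12 = -6$)
$v = -4$
$N{\left(B,a \right)} = -60 - 6 a$ ($N{\left(B,a \right)} = - 6 \left(10 + a\right) = -60 - 6 a$)
$\left(-5\right) \left(-73\right) v + \left(N{\left(131,213 \right)} - 153457\right) = \left(-5\right) \left(-73\right) \left(-4\right) - 154795 = 365 \left(-4\right) - 154795 = -1460 - 154795 = -156255$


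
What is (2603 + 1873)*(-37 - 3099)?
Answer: -14036736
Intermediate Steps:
(2603 + 1873)*(-37 - 3099) = 4476*(-3136) = -14036736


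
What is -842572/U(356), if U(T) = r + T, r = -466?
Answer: 421286/55 ≈ 7659.7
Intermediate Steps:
U(T) = -466 + T
-842572/U(356) = -842572/(-466 + 356) = -842572/(-110) = -842572*(-1/110) = 421286/55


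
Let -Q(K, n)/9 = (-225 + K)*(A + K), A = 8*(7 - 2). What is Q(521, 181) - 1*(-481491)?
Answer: -1013013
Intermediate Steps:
A = 40 (A = 8*5 = 40)
Q(K, n) = -9*(-225 + K)*(40 + K)
Q(521, 181) - 1*(-481491) = (81000 - 9*521² + 1665*521) - 1*(-481491) = (81000 - 9*271441 + 867465) + 481491 = (81000 - 2442969 + 867465) + 481491 = -1494504 + 481491 = -1013013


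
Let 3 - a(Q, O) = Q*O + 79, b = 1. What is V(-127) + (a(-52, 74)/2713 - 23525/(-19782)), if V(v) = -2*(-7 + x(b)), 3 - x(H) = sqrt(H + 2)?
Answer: 567789557/53668566 + 2*sqrt(3) ≈ 14.044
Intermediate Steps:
x(H) = 3 - sqrt(2 + H) (x(H) = 3 - sqrt(H + 2) = 3 - sqrt(2 + H))
a(Q, O) = -76 - O*Q (a(Q, O) = 3 - (Q*O + 79) = 3 - (O*Q + 79) = 3 - (79 + O*Q) = 3 + (-79 - O*Q) = -76 - O*Q)
V(v) = 8 + 2*sqrt(3) (V(v) = -2*(-7 + (3 - sqrt(2 + 1))) = -2*(-7 + (3 - sqrt(3))) = -2*(-4 - sqrt(3)) = 8 + 2*sqrt(3))
V(-127) + (a(-52, 74)/2713 - 23525/(-19782)) = (8 + 2*sqrt(3)) + ((-76 - 1*74*(-52))/2713 - 23525/(-19782)) = (8 + 2*sqrt(3)) + ((-76 + 3848)*(1/2713) - 23525*(-1/19782)) = (8 + 2*sqrt(3)) + (3772*(1/2713) + 23525/19782) = (8 + 2*sqrt(3)) + (3772/2713 + 23525/19782) = (8 + 2*sqrt(3)) + 138441029/53668566 = 567789557/53668566 + 2*sqrt(3)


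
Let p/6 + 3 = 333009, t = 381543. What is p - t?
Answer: 1616493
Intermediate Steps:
p = 1998036 (p = -18 + 6*333009 = -18 + 1998054 = 1998036)
p - t = 1998036 - 1*381543 = 1998036 - 381543 = 1616493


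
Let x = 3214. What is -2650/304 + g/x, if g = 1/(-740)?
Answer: -196957947/22594420 ≈ -8.7171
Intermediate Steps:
g = -1/740 ≈ -0.0013514
-2650/304 + g/x = -2650/304 - 1/740/3214 = -2650*1/304 - 1/740*1/3214 = -1325/152 - 1/2378360 = -196957947/22594420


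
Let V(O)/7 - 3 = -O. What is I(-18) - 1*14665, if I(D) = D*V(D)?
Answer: -17311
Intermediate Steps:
V(O) = 21 - 7*O (V(O) = 21 + 7*(-O) = 21 - 7*O)
I(D) = D*(21 - 7*D)
I(-18) - 1*14665 = 7*(-18)*(3 - 1*(-18)) - 1*14665 = 7*(-18)*(3 + 18) - 14665 = 7*(-18)*21 - 14665 = -2646 - 14665 = -17311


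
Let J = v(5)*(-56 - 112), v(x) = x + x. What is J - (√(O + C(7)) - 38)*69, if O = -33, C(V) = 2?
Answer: 942 - 69*I*√31 ≈ 942.0 - 384.18*I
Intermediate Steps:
v(x) = 2*x
J = -1680 (J = (2*5)*(-56 - 112) = 10*(-168) = -1680)
J - (√(O + C(7)) - 38)*69 = -1680 - (√(-33 + 2) - 38)*69 = -1680 - (√(-31) - 38)*69 = -1680 - (I*√31 - 38)*69 = -1680 - (-38 + I*√31)*69 = -1680 - (-2622 + 69*I*√31) = -1680 + (2622 - 69*I*√31) = 942 - 69*I*√31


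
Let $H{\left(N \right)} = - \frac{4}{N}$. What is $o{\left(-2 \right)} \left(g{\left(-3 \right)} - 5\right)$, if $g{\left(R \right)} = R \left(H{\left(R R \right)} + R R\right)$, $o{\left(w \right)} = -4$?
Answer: $\frac{368}{3} \approx 122.67$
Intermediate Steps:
$g{\left(R \right)} = R \left(R^{2} - \frac{4}{R^{2}}\right)$ ($g{\left(R \right)} = R \left(- \frac{4}{R R} + R R\right) = R \left(- \frac{4}{R^{2}} + R^{2}\right) = R \left(R^{2} - \frac{4}{R^{2}}\right)$)
$o{\left(-2 \right)} \left(g{\left(-3 \right)} - 5\right) = - 4 \left(\frac{-4 + \left(-3\right)^{4}}{-3} - 5\right) = - 4 \left(- \frac{-4 + 81}{3} - 5\right) = - 4 \left(\left(- \frac{1}{3}\right) 77 - 5\right) = - 4 \left(- \frac{77}{3} - 5\right) = \left(-4\right) \left(- \frac{92}{3}\right) = \frac{368}{3}$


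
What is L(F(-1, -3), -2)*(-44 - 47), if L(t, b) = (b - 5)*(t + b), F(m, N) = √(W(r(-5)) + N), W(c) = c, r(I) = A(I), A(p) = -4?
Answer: -1274 + 637*I*√7 ≈ -1274.0 + 1685.3*I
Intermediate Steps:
r(I) = -4
F(m, N) = √(-4 + N)
L(t, b) = (-5 + b)*(b + t)
L(F(-1, -3), -2)*(-44 - 47) = ((-2)² - 5*(-2) - 5*√(-4 - 3) - 2*√(-4 - 3))*(-44 - 47) = (4 + 10 - 5*I*√7 - 2*I*√7)*(-91) = (14 - 7*I*√7)*(-91) = -1274 + 637*I*√7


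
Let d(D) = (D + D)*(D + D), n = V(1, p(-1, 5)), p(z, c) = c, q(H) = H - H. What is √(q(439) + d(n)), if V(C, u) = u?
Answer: 10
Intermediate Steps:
q(H) = 0
n = 5
d(D) = 4*D² (d(D) = (2*D)*(2*D) = 4*D²)
√(q(439) + d(n)) = √(0 + 4*5²) = √(0 + 4*25) = √(0 + 100) = √100 = 10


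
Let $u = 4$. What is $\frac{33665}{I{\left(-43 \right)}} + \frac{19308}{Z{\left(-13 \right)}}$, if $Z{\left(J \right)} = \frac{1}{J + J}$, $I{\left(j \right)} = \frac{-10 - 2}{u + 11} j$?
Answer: $- \frac{86177051}{172} \approx -5.0103 \cdot 10^{5}$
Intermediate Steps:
$I{\left(j \right)} = - \frac{4 j}{5}$ ($I{\left(j \right)} = \frac{-10 - 2}{4 + 11} j = - \frac{12}{15} j = \left(-12\right) \frac{1}{15} j = - \frac{4 j}{5}$)
$Z{\left(J \right)} = \frac{1}{2 J}$
$\frac{33665}{I{\left(-43 \right)}} + \frac{19308}{Z{\left(-13 \right)}} = \frac{33665}{\left(- \frac{4}{5}\right) \left(-43\right)} + \frac{19308}{\frac{1}{2} \frac{1}{-13}} = \frac{33665}{\frac{172}{5}} + \frac{19308}{\frac{1}{2} \left(- \frac{1}{13}\right)} = 33665 \cdot \frac{5}{172} + \frac{19308}{- \frac{1}{26}} = \frac{168325}{172} + 19308 \left(-26\right) = \frac{168325}{172} - 502008 = - \frac{86177051}{172}$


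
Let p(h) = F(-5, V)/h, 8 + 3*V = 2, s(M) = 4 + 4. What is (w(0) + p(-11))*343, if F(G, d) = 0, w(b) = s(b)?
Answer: 2744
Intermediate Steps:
s(M) = 8
w(b) = 8
V = -2 (V = -8/3 + (1/3)*2 = -8/3 + 2/3 = -2)
p(h) = 0 (p(h) = 0/h = 0)
(w(0) + p(-11))*343 = (8 + 0)*343 = 8*343 = 2744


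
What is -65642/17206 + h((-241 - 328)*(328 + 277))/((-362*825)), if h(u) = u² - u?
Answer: -9268254632786/23357145 ≈ -3.9681e+5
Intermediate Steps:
-65642/17206 + h((-241 - 328)*(328 + 277))/((-362*825)) = -65642/17206 + (((-241 - 328)*(328 + 277))*(-1 + (-241 - 328)*(328 + 277)))/((-362*825)) = -65642*1/17206 + ((-569*605)*(-1 - 569*605))/(-298650) = -32821/8603 - 344245*(-1 - 344245)*(-1/298650) = -32821/8603 - 344245*(-344246)*(-1/298650) = -32821/8603 + 118504964270*(-1/298650) = -32821/8603 - 1077317857/2715 = -9268254632786/23357145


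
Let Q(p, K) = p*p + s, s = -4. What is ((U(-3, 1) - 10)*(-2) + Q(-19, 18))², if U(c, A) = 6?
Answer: 133225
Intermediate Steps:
Q(p, K) = -4 + p² (Q(p, K) = p*p - 4 = p² - 4 = -4 + p²)
((U(-3, 1) - 10)*(-2) + Q(-19, 18))² = ((6 - 10)*(-2) + (-4 + (-19)²))² = (-4*(-2) + (-4 + 361))² = (8 + 357)² = 365² = 133225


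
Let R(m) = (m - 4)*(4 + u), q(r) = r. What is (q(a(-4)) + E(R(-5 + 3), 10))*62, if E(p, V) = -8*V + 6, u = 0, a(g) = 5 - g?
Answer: -4030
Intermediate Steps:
R(m) = -16 + 4*m (R(m) = (m - 4)*(4 + 0) = (-4 + m)*4 = -16 + 4*m)
E(p, V) = 6 - 8*V
(q(a(-4)) + E(R(-5 + 3), 10))*62 = ((5 - 1*(-4)) + (6 - 8*10))*62 = ((5 + 4) + (6 - 80))*62 = (9 - 74)*62 = -65*62 = -4030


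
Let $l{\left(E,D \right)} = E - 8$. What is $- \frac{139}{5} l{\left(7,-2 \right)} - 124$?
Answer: $- \frac{481}{5} \approx -96.2$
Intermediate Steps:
$l{\left(E,D \right)} = -8 + E$
$- \frac{139}{5} l{\left(7,-2 \right)} - 124 = - \frac{139}{5} \left(-8 + 7\right) - 124 = \left(-139\right) \frac{1}{5} \left(-1\right) - 124 = \left(- \frac{139}{5}\right) \left(-1\right) - 124 = \frac{139}{5} - 124 = - \frac{481}{5}$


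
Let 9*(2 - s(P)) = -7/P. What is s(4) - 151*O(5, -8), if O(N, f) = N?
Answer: -27101/36 ≈ -752.81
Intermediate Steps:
s(P) = 2 + 7/(9*P) (s(P) = 2 - (-7)/(9*P) = 2 + 7/(9*P))
s(4) - 151*O(5, -8) = (2 + (7/9)/4) - 151*5 = (2 + (7/9)*(¼)) - 755 = (2 + 7/36) - 755 = 79/36 - 755 = -27101/36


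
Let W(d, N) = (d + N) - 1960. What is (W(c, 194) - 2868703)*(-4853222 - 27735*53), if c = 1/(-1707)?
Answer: 30982875443265368/1707 ≈ 1.8150e+13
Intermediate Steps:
c = -1/1707 ≈ -0.00058582
W(d, N) = -1960 + N + d (W(d, N) = (N + d) - 1960 = -1960 + N + d)
(W(c, 194) - 2868703)*(-4853222 - 27735*53) = ((-1960 + 194 - 1/1707) - 2868703)*(-4853222 - 27735*53) = (-3014563/1707 - 2868703)*(-4853222 - 1469955) = -4899890584/1707*(-6323177) = 30982875443265368/1707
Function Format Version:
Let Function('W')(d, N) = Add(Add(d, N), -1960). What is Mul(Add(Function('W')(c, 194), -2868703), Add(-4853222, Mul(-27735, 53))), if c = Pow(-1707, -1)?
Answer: Rational(30982875443265368, 1707) ≈ 1.8150e+13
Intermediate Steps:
c = Rational(-1, 1707) ≈ -0.00058582
Function('W')(d, N) = Add(-1960, N, d) (Function('W')(d, N) = Add(Add(N, d), -1960) = Add(-1960, N, d))
Mul(Add(Function('W')(c, 194), -2868703), Add(-4853222, Mul(-27735, 53))) = Mul(Add(Add(-1960, 194, Rational(-1, 1707)), -2868703), Add(-4853222, Mul(-27735, 53))) = Mul(Add(Rational(-3014563, 1707), -2868703), Add(-4853222, -1469955)) = Mul(Rational(-4899890584, 1707), -6323177) = Rational(30982875443265368, 1707)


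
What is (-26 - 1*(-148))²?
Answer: 14884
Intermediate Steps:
(-26 - 1*(-148))² = (-26 + 148)² = 122² = 14884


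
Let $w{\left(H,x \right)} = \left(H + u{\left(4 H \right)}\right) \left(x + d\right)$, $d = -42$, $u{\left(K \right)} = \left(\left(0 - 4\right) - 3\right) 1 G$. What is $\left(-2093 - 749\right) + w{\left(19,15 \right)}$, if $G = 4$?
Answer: $-2599$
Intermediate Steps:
$u{\left(K \right)} = -28$ ($u{\left(K \right)} = \left(\left(0 - 4\right) - 3\right) 1 \cdot 4 = \left(-4 - 3\right) 1 \cdot 4 = \left(-7\right) 1 \cdot 4 = \left(-7\right) 4 = -28$)
$w{\left(H,x \right)} = \left(-42 + x\right) \left(-28 + H\right)$ ($w{\left(H,x \right)} = \left(H - 28\right) \left(x - 42\right) = \left(-28 + H\right) \left(-42 + x\right) = \left(-42 + x\right) \left(-28 + H\right)$)
$\left(-2093 - 749\right) + w{\left(19,15 \right)} = \left(-2093 - 749\right) + \left(1176 - 798 - 420 + 19 \cdot 15\right) = -2842 + \left(1176 - 798 - 420 + 285\right) = -2842 + 243 = -2599$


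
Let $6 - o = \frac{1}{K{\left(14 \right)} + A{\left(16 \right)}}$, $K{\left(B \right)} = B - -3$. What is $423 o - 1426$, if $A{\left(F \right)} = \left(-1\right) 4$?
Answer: $\frac{14033}{13} \approx 1079.5$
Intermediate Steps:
$K{\left(B \right)} = 3 + B$ ($K{\left(B \right)} = B + 3 = 3 + B$)
$A{\left(F \right)} = -4$
$o = \frac{77}{13}$ ($o = 6 - \frac{1}{\left(3 + 14\right) - 4} = 6 - \frac{1}{17 - 4} = 6 - \frac{1}{13} = \frac{77}{13} \approx 5.9231$)
$423 o - 1426 = 423 \cdot \frac{77}{13} - 1426 = \frac{32571}{13} - 1426 = \frac{14033}{13}$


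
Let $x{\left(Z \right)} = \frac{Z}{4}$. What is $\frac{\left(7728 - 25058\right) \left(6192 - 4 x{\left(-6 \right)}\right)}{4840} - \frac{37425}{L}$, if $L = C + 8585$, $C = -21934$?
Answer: $- \frac{71682642033}{3230458} \approx -22190.0$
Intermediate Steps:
$x{\left(Z \right)} = \frac{Z}{4}$ ($x{\left(Z \right)} = Z \frac{1}{4} = \frac{Z}{4}$)
$L = -13349$ ($L = -21934 + 8585 = -13349$)
$\frac{\left(7728 - 25058\right) \left(6192 - 4 x{\left(-6 \right)}\right)}{4840} - \frac{37425}{L} = \frac{\left(7728 - 25058\right) \left(6192 - 4 \cdot \frac{1}{4} \left(-6\right)\right)}{4840} - \frac{37425}{-13349} = - 17330 \left(6192 - -6\right) \frac{1}{4840} - - \frac{37425}{13349} = - 17330 \left(6192 + 6\right) \frac{1}{4840} + \frac{37425}{13349} = \left(-17330\right) 6198 \cdot \frac{1}{4840} + \frac{37425}{13349} = \left(-107411340\right) \frac{1}{4840} + \frac{37425}{13349} = - \frac{5370567}{242} + \frac{37425}{13349} = - \frac{71682642033}{3230458}$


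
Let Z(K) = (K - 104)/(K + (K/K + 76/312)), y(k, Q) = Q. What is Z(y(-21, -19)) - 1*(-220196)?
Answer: 304981054/1385 ≈ 2.2020e+5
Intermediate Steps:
Z(K) = (-104 + K)/(97/78 + K) (Z(K) = (-104 + K)/(K + (1 + 76*(1/312))) = (-104 + K)/(K + (1 + 19/78)) = (-104 + K)/(K + 97/78) = (-104 + K)/(97/78 + K))
Z(y(-21, -19)) - 1*(-220196) = 78*(-104 - 19)/(97 + 78*(-19)) - 1*(-220196) = 78*(-123)/(97 - 1482) + 220196 = 78*(-123)/(-1385) + 220196 = 78*(-1/1385)*(-123) + 220196 = 9594/1385 + 220196 = 304981054/1385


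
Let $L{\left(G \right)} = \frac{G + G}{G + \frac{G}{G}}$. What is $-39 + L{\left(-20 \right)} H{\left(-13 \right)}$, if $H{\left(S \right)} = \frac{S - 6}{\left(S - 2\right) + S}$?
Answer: $- \frac{263}{7} \approx -37.571$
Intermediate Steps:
$L{\left(G \right)} = \frac{2 G}{1 + G}$ ($L{\left(G \right)} = \frac{2 G}{G + 1} = \frac{2 G}{1 + G}$)
$H{\left(S \right)} = \frac{-6 + S}{-2 + 2 S}$ ($H{\left(S \right)} = \frac{-6 + S}{\left(-2 + S\right) + S} = \frac{-6 + S}{-2 + 2 S}$)
$-39 + L{\left(-20 \right)} H{\left(-13 \right)} = -39 + 2 \left(-20\right) \frac{1}{1 - 20} \frac{-6 - 13}{2 \left(-1 - 13\right)} = -39 + 2 \left(-20\right) \frac{1}{-19} \cdot \frac{1}{2} \frac{1}{-14} \left(-19\right) = -39 + 2 \left(-20\right) \left(- \frac{1}{19}\right) \frac{1}{2} \left(- \frac{1}{14}\right) \left(-19\right) = -39 + \frac{40}{19} \cdot \frac{19}{28} = -39 + \frac{10}{7} = - \frac{263}{7}$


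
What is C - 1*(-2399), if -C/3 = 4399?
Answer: -10798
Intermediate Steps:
C = -13197 (C = -3*4399 = -13197)
C - 1*(-2399) = -13197 - 1*(-2399) = -13197 + 2399 = -10798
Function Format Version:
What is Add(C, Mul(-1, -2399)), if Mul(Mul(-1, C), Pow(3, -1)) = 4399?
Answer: -10798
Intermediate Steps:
C = -13197 (C = Mul(-3, 4399) = -13197)
Add(C, Mul(-1, -2399)) = Add(-13197, Mul(-1, -2399)) = Add(-13197, 2399) = -10798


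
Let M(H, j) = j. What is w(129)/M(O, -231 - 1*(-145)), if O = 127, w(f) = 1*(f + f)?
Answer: -3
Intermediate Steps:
w(f) = 2*f (w(f) = 1*(2*f) = 2*f)
w(129)/M(O, -231 - 1*(-145)) = (2*129)/(-231 - 1*(-145)) = 258/(-231 + 145) = 258/(-86) = 258*(-1/86) = -3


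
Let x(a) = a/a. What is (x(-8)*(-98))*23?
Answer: -2254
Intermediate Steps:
x(a) = 1
(x(-8)*(-98))*23 = (1*(-98))*23 = -98*23 = -2254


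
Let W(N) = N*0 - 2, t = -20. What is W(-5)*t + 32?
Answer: 72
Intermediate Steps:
W(N) = -2 (W(N) = 0 - 2 = -2)
W(-5)*t + 32 = -2*(-20) + 32 = 40 + 32 = 72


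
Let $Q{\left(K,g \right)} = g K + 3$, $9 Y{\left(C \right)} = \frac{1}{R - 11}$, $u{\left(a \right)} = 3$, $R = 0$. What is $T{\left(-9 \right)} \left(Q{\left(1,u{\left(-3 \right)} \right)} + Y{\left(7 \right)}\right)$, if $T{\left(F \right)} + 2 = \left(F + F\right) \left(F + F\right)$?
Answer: $\frac{190946}{99} \approx 1928.7$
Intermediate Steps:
$Y{\left(C \right)} = - \frac{1}{99}$ ($Y{\left(C \right)} = \frac{1}{9 \left(0 - 11\right)} = \frac{1}{9 \left(-11\right)} = \frac{1}{9} \left(- \frac{1}{11}\right) = - \frac{1}{99}$)
$Q{\left(K,g \right)} = 3 + K g$ ($Q{\left(K,g \right)} = K g + 3 = 3 + K g$)
$T{\left(F \right)} = -2 + 4 F^{2}$ ($T{\left(F \right)} = -2 + \left(F + F\right) \left(F + F\right) = -2 + 2 F 2 F = -2 + 4 F^{2}$)
$T{\left(-9 \right)} \left(Q{\left(1,u{\left(-3 \right)} \right)} + Y{\left(7 \right)}\right) = \left(-2 + 4 \left(-9\right)^{2}\right) \left(\left(3 + 1 \cdot 3\right) - \frac{1}{99}\right) = \left(-2 + 4 \cdot 81\right) \left(\left(3 + 3\right) - \frac{1}{99}\right) = \left(-2 + 324\right) \left(6 - \frac{1}{99}\right) = 322 \cdot \frac{593}{99} = \frac{190946}{99}$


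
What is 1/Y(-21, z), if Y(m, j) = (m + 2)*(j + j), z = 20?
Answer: -1/760 ≈ -0.0013158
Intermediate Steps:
Y(m, j) = 2*j*(2 + m) (Y(m, j) = (2 + m)*(2*j) = 2*j*(2 + m))
1/Y(-21, z) = 1/(2*20*(2 - 21)) = 1/(2*20*(-19)) = 1/(-760) = -1/760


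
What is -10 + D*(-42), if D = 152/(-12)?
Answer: 522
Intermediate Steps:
D = -38/3 (D = 152*(-1/12) = -38/3 ≈ -12.667)
-10 + D*(-42) = -10 - 38/3*(-42) = -10 + 532 = 522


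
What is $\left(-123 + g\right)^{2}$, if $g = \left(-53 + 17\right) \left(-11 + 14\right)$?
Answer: $53361$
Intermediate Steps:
$g = -108$ ($g = \left(-36\right) 3 = -108$)
$\left(-123 + g\right)^{2} = \left(-123 - 108\right)^{2} = \left(-231\right)^{2} = 53361$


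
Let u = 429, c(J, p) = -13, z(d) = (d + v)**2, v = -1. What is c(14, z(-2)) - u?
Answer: -442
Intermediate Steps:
z(d) = (-1 + d)**2 (z(d) = (d - 1)**2 = (-1 + d)**2)
c(14, z(-2)) - u = -13 - 1*429 = -13 - 429 = -442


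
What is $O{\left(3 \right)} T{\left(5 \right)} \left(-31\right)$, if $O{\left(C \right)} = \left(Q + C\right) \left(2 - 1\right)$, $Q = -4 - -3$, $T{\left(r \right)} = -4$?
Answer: $248$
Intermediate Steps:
$Q = -1$ ($Q = -4 + 3 = -1$)
$O{\left(C \right)} = -1 + C$ ($O{\left(C \right)} = \left(-1 + C\right) \left(2 - 1\right) = \left(-1 + C\right) 1 = -1 + C$)
$O{\left(3 \right)} T{\left(5 \right)} \left(-31\right) = \left(-1 + 3\right) \left(-4\right) \left(-31\right) = 2 \left(-4\right) \left(-31\right) = \left(-8\right) \left(-31\right) = 248$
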